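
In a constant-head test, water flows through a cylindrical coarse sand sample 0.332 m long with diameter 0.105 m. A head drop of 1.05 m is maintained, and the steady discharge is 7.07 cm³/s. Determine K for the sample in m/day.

22.3

Cross-sectional area A = π·(d/2)² = π × (0.105/2)² = 0.008659 m².
Convert discharge: 7.07 cm³/s = 7.070e-06 m³/s.
Darcy's law rearranged: K = Q·L / (A·Δh) = 7.070e-06 × 0.332 / (0.008659 × 1.05) = 0.0002582 m/s = 22.31 m/day.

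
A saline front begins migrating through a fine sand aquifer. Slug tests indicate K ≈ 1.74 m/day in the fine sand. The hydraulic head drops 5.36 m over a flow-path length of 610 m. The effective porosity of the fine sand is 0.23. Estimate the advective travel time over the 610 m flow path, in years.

25.1

Hydraulic gradient i = Δh / L = 5.36 / 610 = 0.008787.
Darcy flux q = K · i = 1.740 × 0.008787 = 0.01529 m/day.
Seepage velocity v = q / n_e = 0.01529 / 0.23 = 0.06647 m/day.
Travel time t = L / v = 610 / 0.06647 = 9176 days = 25.12 years.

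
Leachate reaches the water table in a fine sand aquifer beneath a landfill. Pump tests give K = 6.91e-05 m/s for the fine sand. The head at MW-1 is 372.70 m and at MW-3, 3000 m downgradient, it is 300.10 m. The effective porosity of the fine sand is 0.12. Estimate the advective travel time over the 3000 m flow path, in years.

Convert K: 6.91e-05 m/s × 86400 = 5.970 m/day.
Hydraulic gradient i = (372.70 − 300.10) / 3000 = 72.6 / 3000 = 0.02420.
Darcy flux q = K · i = 5.970 × 0.02420 = 0.1445 m/day.
Seepage velocity v = q / n_e = 0.1445 / 0.12 = 1.204 m/day.
Travel time t = L / v = 3000 / 1.204 = 2492 days = 6.822 years.

6.82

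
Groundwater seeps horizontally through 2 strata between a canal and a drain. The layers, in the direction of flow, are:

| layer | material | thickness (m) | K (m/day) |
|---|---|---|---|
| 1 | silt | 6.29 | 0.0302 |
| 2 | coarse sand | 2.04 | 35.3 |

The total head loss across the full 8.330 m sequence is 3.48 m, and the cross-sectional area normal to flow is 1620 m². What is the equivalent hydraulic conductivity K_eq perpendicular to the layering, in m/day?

0.0400

Flow is perpendicular to layering, so the layers act in series and the equivalent K is the thickness-weighted harmonic mean.
Total thickness L = 6.29 + 2.04 = 8.330 m.
Σ(b_i/K_i) = 6.29/0.0302 + 2.04/35.3 = 208.3 d.
K_eq = L / Σ(b_i/K_i) = 8.330 / 208.3 = 0.03998 m/day.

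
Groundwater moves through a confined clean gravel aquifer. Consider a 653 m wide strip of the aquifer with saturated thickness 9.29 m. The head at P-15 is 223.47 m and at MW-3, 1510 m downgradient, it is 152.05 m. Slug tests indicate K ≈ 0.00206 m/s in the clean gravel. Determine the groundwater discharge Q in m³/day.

Convert K: 0.00206 m/s × 86400 = 178.0 m/day.
Cross-sectional area A = 653 × 9.29 = 6066 m².
Hydraulic gradient i = (223.47 − 152.05) / 1510 = 71.42 / 1510 = 0.04730.
Darcy's law: Q = K · A · i = 178.0 × 6066 × 0.04730 = 51068 m³/day.

51100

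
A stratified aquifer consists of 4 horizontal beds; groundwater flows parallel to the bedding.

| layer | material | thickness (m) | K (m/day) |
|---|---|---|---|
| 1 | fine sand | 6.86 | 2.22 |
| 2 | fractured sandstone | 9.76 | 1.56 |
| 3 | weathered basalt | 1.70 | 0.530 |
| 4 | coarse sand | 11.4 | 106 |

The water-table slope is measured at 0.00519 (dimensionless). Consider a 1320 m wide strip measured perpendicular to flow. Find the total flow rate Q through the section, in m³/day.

Flow is parallel to layering, so each bed carries its own Darcy discharge and the transmissivities add.
Σ(K_i·b_i) = 2.22×6.86 + 1.56×9.76 + 0.530×1.70 + 106×11.4 = 1240 m²/day.
Hydraulic gradient i = 0.00519.
Q = Σ(K_i·b_i) · W · i = 1240 × 1320 × 0.005190 = 8493 m³/day.

8490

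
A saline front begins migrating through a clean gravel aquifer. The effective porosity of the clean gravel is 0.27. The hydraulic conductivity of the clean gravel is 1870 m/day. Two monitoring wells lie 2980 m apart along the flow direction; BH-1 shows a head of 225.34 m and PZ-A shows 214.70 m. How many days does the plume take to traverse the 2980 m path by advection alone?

121

Hydraulic gradient i = (225.34 − 214.70) / 2980 = 10.64 / 2980 = 0.003570.
Darcy flux q = K · i = 1870 × 0.003570 = 6.677 m/day.
Seepage velocity v = q / n_e = 6.677 / 0.27 = 24.73 m/day.
Travel time t = L / v = 2980 / 24.73 = 120.5 days.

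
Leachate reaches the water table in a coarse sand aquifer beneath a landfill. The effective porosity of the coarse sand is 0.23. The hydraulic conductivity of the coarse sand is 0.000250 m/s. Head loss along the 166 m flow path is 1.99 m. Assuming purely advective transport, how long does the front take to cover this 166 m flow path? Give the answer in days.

147

Convert K: 0.000250 m/s × 86400 = 21.60 m/day.
Hydraulic gradient i = Δh / L = 1.99 / 166 = 0.01199.
Darcy flux q = K · i = 21.60 × 0.01199 = 0.2589 m/day.
Seepage velocity v = q / n_e = 0.2589 / 0.23 = 1.126 m/day.
Travel time t = L / v = 166 / 1.126 = 147.4 days.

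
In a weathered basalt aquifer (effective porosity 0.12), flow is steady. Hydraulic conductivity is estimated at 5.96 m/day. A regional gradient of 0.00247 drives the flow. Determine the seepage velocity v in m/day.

0.123

Hydraulic gradient i = 0.00247.
Darcy flux q = K · i = 5.960 × 0.002470 = 0.01472 m/day.
Seepage velocity v = q / n_e = 0.01472 / 0.12 = 0.1227 m/day.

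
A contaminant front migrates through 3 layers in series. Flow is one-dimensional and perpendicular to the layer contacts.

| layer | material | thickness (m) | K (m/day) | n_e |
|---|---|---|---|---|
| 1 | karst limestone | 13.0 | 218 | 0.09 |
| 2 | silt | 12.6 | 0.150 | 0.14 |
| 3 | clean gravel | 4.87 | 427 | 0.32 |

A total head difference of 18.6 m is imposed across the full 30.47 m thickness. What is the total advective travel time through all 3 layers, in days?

With flow normal to the layers, continuity requires the same specific discharge q through every layer.
Σ(b_i/K_i) = 13.0/218 + 12.6/0.150 + 4.87/427 = 84.07 d.
q = Δh / Σ(b_i/K_i) = 18.6 / 84.07 = 0.2212 m/day.
In each layer the seepage velocity is v_i = q/n_i, so the layer transit time is t_i = b_i·n_i / q:
  layer 1 (karst limestone): t_1 = 13.0 × 0.09 / 0.2212 = 5.288 d
  layer 2 (silt): t_2 = 12.6 × 0.14 / 0.2212 = 7.973 d
  layer 3 (clean gravel): t_3 = 4.87 × 0.32 / 0.2212 = 7.044 d
Total t = Σ t_i = 20.31 days.

20.3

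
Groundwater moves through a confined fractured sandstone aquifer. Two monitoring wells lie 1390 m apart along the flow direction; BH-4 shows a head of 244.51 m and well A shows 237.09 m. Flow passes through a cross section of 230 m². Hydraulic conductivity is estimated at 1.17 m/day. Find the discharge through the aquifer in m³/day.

Hydraulic gradient i = (244.51 − 237.09) / 1390 = 7.42 / 1390 = 0.005338.
Darcy's law: Q = K · A · i = 1.170 × 230.0 × 0.005338 = 1.436 m³/day.

1.44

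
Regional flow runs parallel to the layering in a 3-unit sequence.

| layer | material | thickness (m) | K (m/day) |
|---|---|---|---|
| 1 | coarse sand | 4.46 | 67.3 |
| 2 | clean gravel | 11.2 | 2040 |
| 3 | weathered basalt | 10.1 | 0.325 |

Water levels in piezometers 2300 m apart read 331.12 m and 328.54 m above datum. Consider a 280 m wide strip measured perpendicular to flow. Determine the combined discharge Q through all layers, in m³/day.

Flow is parallel to layering, so each bed carries its own Darcy discharge and the transmissivities add.
Σ(K_i·b_i) = 67.3×4.46 + 2040×11.2 + 0.325×10.1 = 23151 m²/day.
Hydraulic gradient i = (331.12 − 328.54) / 2300 = 2.58 / 2300 = 0.001122.
Q = Σ(K_i·b_i) · W · i = 23151 × 280 × 0.001122 = 7272 m³/day.

7270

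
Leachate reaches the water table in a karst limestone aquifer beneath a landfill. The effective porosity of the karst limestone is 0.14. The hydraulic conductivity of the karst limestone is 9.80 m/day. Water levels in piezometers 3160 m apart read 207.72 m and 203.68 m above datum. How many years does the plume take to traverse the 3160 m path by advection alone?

Hydraulic gradient i = (207.72 − 203.68) / 3160 = 4.04 / 3160 = 0.001278.
Darcy flux q = K · i = 9.800 × 0.001278 = 0.01253 m/day.
Seepage velocity v = q / n_e = 0.01253 / 0.14 = 0.08949 m/day.
Travel time t = L / v = 3160 / 0.08949 = 35310 days = 96.67 years.

96.7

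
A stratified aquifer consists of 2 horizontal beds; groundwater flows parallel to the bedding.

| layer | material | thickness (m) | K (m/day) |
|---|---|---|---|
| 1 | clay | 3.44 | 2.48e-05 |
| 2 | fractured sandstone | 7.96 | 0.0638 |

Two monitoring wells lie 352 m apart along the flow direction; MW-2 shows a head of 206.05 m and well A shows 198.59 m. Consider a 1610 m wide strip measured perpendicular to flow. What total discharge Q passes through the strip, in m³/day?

17.3

Flow is parallel to layering, so each bed carries its own Darcy discharge and the transmissivities add.
Σ(K_i·b_i) = 2.48e-05×3.44 + 0.0638×7.96 = 0.5079 m²/day.
Hydraulic gradient i = (206.05 − 198.59) / 352 = 7.46 / 352 = 0.02119.
Q = Σ(K_i·b_i) · W · i = 0.5079 × 1610 × 0.02119 = 17.33 m³/day.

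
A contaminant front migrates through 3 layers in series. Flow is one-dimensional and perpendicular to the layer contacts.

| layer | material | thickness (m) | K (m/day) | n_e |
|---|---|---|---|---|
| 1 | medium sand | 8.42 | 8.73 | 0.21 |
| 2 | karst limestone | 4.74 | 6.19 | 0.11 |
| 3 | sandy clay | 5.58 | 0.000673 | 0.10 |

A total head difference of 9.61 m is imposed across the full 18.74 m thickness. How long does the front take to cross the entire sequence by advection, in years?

6.73

With flow normal to the layers, continuity requires the same specific discharge q through every layer.
Σ(b_i/K_i) = 8.42/8.73 + 4.74/6.19 + 5.58/0.000673 = 8293 d.
q = Δh / Σ(b_i/K_i) = 9.61 / 8293 = 0.001159 m/day.
In each layer the seepage velocity is v_i = q/n_i, so the layer transit time is t_i = b_i·n_i / q:
  layer 1 (medium sand): t_1 = 8.42 × 0.21 / 0.001159 = 1526 d
  layer 2 (karst limestone): t_2 = 4.74 × 0.11 / 0.001159 = 449.9 d
  layer 3 (sandy clay): t_3 = 5.58 × 0.10 / 0.001159 = 481.5 d
Total t = Σ t_i = 2457 days = 6.728 years.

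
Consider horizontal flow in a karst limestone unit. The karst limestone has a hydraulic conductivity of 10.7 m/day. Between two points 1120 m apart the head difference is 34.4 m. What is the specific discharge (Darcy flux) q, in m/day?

Hydraulic gradient i = Δh / L = 34.4 / 1120 = 0.03071.
Specific discharge q = K · i = 10.70 × 0.03071 = 0.3286 m/day.

0.329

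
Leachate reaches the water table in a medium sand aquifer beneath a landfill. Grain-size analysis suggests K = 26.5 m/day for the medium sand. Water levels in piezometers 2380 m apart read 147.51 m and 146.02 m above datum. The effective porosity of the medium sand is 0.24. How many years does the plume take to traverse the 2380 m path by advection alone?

94.3

Hydraulic gradient i = (147.51 − 146.02) / 2380 = 1.49 / 2380 = 0.0006261.
Darcy flux q = K · i = 26.50 × 0.0006261 = 0.01659 m/day.
Seepage velocity v = q / n_e = 0.01659 / 0.24 = 0.06913 m/day.
Travel time t = L / v = 2380 / 0.06913 = 34430 days = 94.26 years.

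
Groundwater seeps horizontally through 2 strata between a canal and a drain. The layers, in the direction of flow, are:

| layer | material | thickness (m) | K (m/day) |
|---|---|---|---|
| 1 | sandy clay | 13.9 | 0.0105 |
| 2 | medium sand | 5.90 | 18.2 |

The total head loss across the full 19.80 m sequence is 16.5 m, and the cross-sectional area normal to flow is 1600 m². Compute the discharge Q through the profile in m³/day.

Flow is perpendicular to layering, so the layers act in series and the equivalent K is the thickness-weighted harmonic mean.
Total thickness L = 13.9 + 5.90 = 19.80 m.
Σ(b_i/K_i) = 13.9/0.0105 + 5.90/18.2 = 1324 d.
K_eq = L / Σ(b_i/K_i) = 19.80 / 1324 = 0.01495 m/day.
Q = K_eq · A · (Δh/L) = 0.01495 × 1600 × (16.5/19.80) = 19.94 m³/day.

19.9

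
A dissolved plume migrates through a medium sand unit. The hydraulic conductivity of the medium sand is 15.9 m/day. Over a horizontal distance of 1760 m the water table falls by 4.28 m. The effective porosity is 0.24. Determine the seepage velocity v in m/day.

0.161

Hydraulic gradient i = Δh / L = 4.28 / 1760 = 0.002432.
Darcy flux q = K · i = 15.90 × 0.002432 = 0.03867 m/day.
Seepage velocity v = q / n_e = 0.03867 / 0.24 = 0.1611 m/day.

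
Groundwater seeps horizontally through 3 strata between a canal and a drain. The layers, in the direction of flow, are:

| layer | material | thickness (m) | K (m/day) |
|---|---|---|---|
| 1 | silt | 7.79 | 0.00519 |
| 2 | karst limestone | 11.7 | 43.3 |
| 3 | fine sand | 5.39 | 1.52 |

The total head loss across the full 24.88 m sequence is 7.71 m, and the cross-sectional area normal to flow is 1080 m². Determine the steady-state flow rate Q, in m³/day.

5.53

Flow is perpendicular to layering, so the layers act in series and the equivalent K is the thickness-weighted harmonic mean.
Total thickness L = 7.79 + 11.7 + 5.39 = 24.88 m.
Σ(b_i/K_i) = 7.79/0.00519 + 11.7/43.3 + 5.39/1.52 = 1505 d.
K_eq = L / Σ(b_i/K_i) = 24.88 / 1505 = 0.01653 m/day.
Q = K_eq · A · (Δh/L) = 0.01653 × 1080 × (7.71/24.88) = 5.534 m³/day.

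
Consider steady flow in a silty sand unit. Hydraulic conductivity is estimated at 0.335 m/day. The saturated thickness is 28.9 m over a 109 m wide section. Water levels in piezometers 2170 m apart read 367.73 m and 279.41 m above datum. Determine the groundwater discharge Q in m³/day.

43.0

Cross-sectional area A = 109 × 28.9 = 3150 m².
Hydraulic gradient i = (367.73 − 279.41) / 2170 = 88.32 / 2170 = 0.04070.
Darcy's law: Q = K · A · i = 0.3350 × 3150 × 0.04070 = 42.95 m³/day.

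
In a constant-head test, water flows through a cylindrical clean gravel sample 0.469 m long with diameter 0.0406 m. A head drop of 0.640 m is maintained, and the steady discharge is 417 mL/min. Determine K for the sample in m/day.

340

Cross-sectional area A = π·(d/2)² = π × (0.0406/2)² = 0.001295 m².
Convert discharge: 417 mL/min = 6.950e-06 m³/s.
Darcy's law rearranged: K = Q·L / (A·Δh) = 6.950e-06 × 0.469 / (0.001295 × 0.640) = 0.003934 m/s = 339.9 m/day.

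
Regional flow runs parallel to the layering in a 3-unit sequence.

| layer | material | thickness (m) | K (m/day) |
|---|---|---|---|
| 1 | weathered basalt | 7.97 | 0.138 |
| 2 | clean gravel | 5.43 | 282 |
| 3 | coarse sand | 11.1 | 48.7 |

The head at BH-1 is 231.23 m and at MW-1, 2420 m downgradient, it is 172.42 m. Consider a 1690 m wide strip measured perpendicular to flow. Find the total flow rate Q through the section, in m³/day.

Flow is parallel to layering, so each bed carries its own Darcy discharge and the transmissivities add.
Σ(K_i·b_i) = 0.138×7.97 + 282×5.43 + 48.7×11.1 = 2073 m²/day.
Hydraulic gradient i = (231.23 − 172.42) / 2420 = 58.81 / 2420 = 0.02430.
Q = Σ(K_i·b_i) · W · i = 2073 × 1690 × 0.02430 = 85135 m³/day.

85100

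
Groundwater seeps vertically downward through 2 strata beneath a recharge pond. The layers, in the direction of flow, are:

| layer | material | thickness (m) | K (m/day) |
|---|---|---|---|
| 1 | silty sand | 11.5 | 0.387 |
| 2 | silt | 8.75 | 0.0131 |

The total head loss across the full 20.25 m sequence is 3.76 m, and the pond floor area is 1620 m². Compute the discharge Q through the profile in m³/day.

Flow is perpendicular to layering, so the layers act in series and the equivalent K is the thickness-weighted harmonic mean.
Total thickness L = 11.5 + 8.75 = 20.25 m.
Σ(b_i/K_i) = 11.5/0.387 + 8.75/0.0131 = 697.7 d.
K_eq = L / Σ(b_i/K_i) = 20.25 / 697.7 = 0.02903 m/day.
Q = K_eq · A · (Δh/L) = 0.02903 × 1620 × (3.76/20.25) = 8.731 m³/day.

8.73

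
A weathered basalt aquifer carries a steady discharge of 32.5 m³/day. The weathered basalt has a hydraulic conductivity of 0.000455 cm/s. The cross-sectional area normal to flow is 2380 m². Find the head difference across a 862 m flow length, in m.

Convert K: 0.000455 cm/s × 864 = 0.3931 m/day.
From Q = K·A·i, i = Q / (K·A) = 32.5 / (0.3931 × 2380) = 0.03474.
Head loss Δh = i · L = 0.03474 × 862 = 29.94 m.

29.9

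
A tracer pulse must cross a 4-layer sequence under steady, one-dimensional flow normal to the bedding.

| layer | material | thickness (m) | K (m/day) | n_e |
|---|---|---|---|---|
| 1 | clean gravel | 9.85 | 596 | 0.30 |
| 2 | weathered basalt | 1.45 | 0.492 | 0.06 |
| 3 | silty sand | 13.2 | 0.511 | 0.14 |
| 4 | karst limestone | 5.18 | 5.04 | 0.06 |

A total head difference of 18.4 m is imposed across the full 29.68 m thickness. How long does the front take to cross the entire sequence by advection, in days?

With flow normal to the layers, continuity requires the same specific discharge q through every layer.
Σ(b_i/K_i) = 9.85/596 + 1.45/0.492 + 13.2/0.511 + 5.18/5.04 = 29.82 d.
q = Δh / Σ(b_i/K_i) = 18.4 / 29.82 = 0.6170 m/day.
In each layer the seepage velocity is v_i = q/n_i, so the layer transit time is t_i = b_i·n_i / q:
  layer 1 (clean gravel): t_1 = 9.85 × 0.30 / 0.6170 = 4.790 d
  layer 2 (weathered basalt): t_2 = 1.45 × 0.06 / 0.6170 = 0.1410 d
  layer 3 (silty sand): t_3 = 13.2 × 0.14 / 0.6170 = 2.995 d
  layer 4 (karst limestone): t_4 = 5.18 × 0.06 / 0.6170 = 0.5038 d
Total t = Σ t_i = 8.430 days.

8.43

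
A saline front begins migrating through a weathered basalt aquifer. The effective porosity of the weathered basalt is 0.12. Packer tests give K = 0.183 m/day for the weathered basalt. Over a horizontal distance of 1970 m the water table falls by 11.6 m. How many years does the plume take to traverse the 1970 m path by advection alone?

601

Hydraulic gradient i = Δh / L = 11.6 / 1970 = 0.005888.
Darcy flux q = K · i = 0.1830 × 0.005888 = 0.001078 m/day.
Seepage velocity v = q / n_e = 0.001078 / 0.12 = 0.008980 m/day.
Travel time t = L / v = 1970 / 0.008980 = 2.194e+05 days = 600.6 years.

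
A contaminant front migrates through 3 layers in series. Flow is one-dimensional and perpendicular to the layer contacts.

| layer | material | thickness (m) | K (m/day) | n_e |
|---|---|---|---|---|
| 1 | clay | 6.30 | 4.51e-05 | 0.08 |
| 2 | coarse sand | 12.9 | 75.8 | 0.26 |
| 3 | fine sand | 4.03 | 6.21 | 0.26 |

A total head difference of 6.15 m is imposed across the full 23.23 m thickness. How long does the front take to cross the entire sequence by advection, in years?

With flow normal to the layers, continuity requires the same specific discharge q through every layer.
Σ(b_i/K_i) = 6.30/4.51e-05 + 12.9/75.8 + 4.03/6.21 = 1.397e+05 d.
q = Δh / Σ(b_i/K_i) = 6.15 / 1.397e+05 = 4.403e-05 m/day.
In each layer the seepage velocity is v_i = q/n_i, so the layer transit time is t_i = b_i·n_i / q:
  layer 1 (clay): t_1 = 6.30 × 0.08 / 4.403e-05 = 11448 d
  layer 2 (coarse sand): t_2 = 12.9 × 0.26 / 4.403e-05 = 76182 d
  layer 3 (fine sand): t_3 = 4.03 × 0.26 / 4.403e-05 = 23800 d
Total t = Σ t_i = 1.114e+05 days = 305.1 years.

305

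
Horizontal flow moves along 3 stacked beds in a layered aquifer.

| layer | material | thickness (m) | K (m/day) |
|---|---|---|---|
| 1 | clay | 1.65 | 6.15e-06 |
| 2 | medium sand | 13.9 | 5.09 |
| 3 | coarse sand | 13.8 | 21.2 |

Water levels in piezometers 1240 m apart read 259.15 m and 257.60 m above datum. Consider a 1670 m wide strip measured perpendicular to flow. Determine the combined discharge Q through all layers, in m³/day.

Flow is parallel to layering, so each bed carries its own Darcy discharge and the transmissivities add.
Σ(K_i·b_i) = 6.15e-06×1.65 + 5.09×13.9 + 21.2×13.8 = 363.3 m²/day.
Hydraulic gradient i = (259.15 − 257.60) / 1240 = 1.55 / 1240 = 0.001250.
Q = Σ(K_i·b_i) · W · i = 363.3 × 1670 × 0.001250 = 758.4 m³/day.

758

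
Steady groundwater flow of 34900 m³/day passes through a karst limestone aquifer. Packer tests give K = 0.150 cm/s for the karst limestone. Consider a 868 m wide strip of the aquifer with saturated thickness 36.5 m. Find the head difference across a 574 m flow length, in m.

Convert K: 0.150 cm/s × 864 = 129.6 m/day.
Cross-sectional area A = 868 × 36.5 = 31682 m².
From Q = K·A·i, i = Q / (K·A) = 34900 / (129.6 × 31682) = 0.008500.
Head loss Δh = i · L = 0.008500 × 574 = 4.879 m.

4.88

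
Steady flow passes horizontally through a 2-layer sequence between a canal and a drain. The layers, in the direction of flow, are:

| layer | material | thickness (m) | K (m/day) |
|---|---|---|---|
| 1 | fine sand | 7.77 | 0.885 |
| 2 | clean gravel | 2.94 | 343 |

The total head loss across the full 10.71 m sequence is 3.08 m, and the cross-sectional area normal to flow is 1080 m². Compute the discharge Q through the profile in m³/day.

Flow is perpendicular to layering, so the layers act in series and the equivalent K is the thickness-weighted harmonic mean.
Total thickness L = 7.77 + 2.94 = 10.71 m.
Σ(b_i/K_i) = 7.77/0.885 + 2.94/343 = 8.788 d.
K_eq = L / Σ(b_i/K_i) = 10.71 / 8.788 = 1.219 m/day.
Q = K_eq · A · (Δh/L) = 1.219 × 1080 × (3.08/10.71) = 378.5 m³/day.

379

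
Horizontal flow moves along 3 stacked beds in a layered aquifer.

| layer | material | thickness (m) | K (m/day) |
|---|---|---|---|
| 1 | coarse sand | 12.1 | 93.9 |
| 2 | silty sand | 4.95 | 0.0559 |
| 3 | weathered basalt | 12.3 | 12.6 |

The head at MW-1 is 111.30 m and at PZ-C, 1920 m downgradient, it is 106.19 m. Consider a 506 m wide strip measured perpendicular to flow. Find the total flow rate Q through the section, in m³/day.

Flow is parallel to layering, so each bed carries its own Darcy discharge and the transmissivities add.
Σ(K_i·b_i) = 93.9×12.1 + 0.0559×4.95 + 12.6×12.3 = 1291 m²/day.
Hydraulic gradient i = (111.30 − 106.19) / 1920 = 5.11 / 1920 = 0.002661.
Q = Σ(K_i·b_i) · W · i = 1291 × 506 × 0.002661 = 1739 m³/day.

1740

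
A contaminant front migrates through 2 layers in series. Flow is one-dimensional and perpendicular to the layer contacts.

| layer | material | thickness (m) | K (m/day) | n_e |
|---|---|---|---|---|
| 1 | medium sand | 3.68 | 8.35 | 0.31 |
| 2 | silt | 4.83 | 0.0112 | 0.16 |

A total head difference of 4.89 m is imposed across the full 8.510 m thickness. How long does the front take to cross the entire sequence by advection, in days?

With flow normal to the layers, continuity requires the same specific discharge q through every layer.
Σ(b_i/K_i) = 3.68/8.35 + 4.83/0.0112 = 431.7 d.
q = Δh / Σ(b_i/K_i) = 4.89 / 431.7 = 0.01133 m/day.
In each layer the seepage velocity is v_i = q/n_i, so the layer transit time is t_i = b_i·n_i / q:
  layer 1 (medium sand): t_1 = 3.68 × 0.31 / 0.01133 = 100.7 d
  layer 2 (silt): t_2 = 4.83 × 0.16 / 0.01133 = 68.22 d
Total t = Σ t_i = 168.9 days.

169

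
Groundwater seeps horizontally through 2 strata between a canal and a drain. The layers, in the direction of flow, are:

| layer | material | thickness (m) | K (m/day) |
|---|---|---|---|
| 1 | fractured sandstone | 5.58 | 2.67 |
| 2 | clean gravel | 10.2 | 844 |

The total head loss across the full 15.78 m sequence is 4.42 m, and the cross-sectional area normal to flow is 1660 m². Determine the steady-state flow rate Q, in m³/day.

3490

Flow is perpendicular to layering, so the layers act in series and the equivalent K is the thickness-weighted harmonic mean.
Total thickness L = 5.58 + 10.2 = 15.78 m.
Σ(b_i/K_i) = 5.58/2.67 + 10.2/844 = 2.102 d.
K_eq = L / Σ(b_i/K_i) = 15.78 / 2.102 = 7.507 m/day.
Q = K_eq · A · (Δh/L) = 7.507 × 1660 × (4.42/15.78) = 3491 m³/day.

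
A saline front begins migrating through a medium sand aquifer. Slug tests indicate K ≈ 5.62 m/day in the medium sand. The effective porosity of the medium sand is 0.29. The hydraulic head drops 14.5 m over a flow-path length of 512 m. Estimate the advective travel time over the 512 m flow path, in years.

2.55

Hydraulic gradient i = Δh / L = 14.5 / 512 = 0.02832.
Darcy flux q = K · i = 5.620 × 0.02832 = 0.1592 m/day.
Seepage velocity v = q / n_e = 0.1592 / 0.29 = 0.5488 m/day.
Travel time t = L / v = 512 / 0.5488 = 932.9 days = 2.554 years.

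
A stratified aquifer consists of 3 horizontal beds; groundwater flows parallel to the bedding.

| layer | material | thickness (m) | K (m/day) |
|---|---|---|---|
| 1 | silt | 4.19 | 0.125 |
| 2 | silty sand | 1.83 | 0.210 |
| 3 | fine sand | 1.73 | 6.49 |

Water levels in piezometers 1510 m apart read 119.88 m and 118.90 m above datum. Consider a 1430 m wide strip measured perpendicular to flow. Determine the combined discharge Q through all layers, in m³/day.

11.3

Flow is parallel to layering, so each bed carries its own Darcy discharge and the transmissivities add.
Σ(K_i·b_i) = 0.125×4.19 + 0.210×1.83 + 6.49×1.73 = 12.14 m²/day.
Hydraulic gradient i = (119.88 − 118.90) / 1510 = 0.98 / 1510 = 0.0006490.
Q = Σ(K_i·b_i) · W · i = 12.14 × 1430 × 0.0006490 = 11.26 m³/day.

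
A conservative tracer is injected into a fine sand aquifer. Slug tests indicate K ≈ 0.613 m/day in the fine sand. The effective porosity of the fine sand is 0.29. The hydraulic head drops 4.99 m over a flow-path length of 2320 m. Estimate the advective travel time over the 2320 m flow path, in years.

1400

Hydraulic gradient i = Δh / L = 4.99 / 2320 = 0.002151.
Darcy flux q = K · i = 0.6130 × 0.002151 = 0.001318 m/day.
Seepage velocity v = q / n_e = 0.001318 / 0.29 = 0.004546 m/day.
Travel time t = L / v = 2320 / 0.004546 = 5.103e+05 days = 1397 years.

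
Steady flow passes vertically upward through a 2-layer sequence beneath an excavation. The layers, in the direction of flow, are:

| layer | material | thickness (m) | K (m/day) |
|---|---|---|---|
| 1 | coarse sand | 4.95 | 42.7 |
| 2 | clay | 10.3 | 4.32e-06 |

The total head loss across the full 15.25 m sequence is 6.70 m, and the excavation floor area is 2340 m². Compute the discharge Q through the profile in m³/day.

0.00658

Flow is perpendicular to layering, so the layers act in series and the equivalent K is the thickness-weighted harmonic mean.
Total thickness L = 4.95 + 10.3 = 15.25 m.
Σ(b_i/K_i) = 4.95/42.7 + 10.3/4.32e-06 = 2.384e+06 d.
K_eq = L / Σ(b_i/K_i) = 15.25 / 2.384e+06 = 6.396e-06 m/day.
Q = K_eq · A · (Δh/L) = 6.396e-06 × 2340 × (6.70/15.25) = 0.006576 m³/day.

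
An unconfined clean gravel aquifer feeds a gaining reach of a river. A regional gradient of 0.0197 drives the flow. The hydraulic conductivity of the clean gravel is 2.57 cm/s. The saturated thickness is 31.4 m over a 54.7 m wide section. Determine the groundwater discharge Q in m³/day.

75100

Convert K: 2.57 cm/s × 864 = 2220 m/day.
Cross-sectional area A = 54.7 × 31.4 = 1718 m².
Hydraulic gradient i = 0.0197.
Darcy's law: Q = K · A · i = 2220 × 1718 × 0.01970 = 75133 m³/day.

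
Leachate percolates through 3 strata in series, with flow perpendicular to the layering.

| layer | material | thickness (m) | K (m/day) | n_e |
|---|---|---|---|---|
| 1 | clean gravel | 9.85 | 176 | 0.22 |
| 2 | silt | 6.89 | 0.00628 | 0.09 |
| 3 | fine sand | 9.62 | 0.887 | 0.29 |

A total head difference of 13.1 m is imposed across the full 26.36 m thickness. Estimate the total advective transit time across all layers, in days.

With flow normal to the layers, continuity requires the same specific discharge q through every layer.
Σ(b_i/K_i) = 9.85/176 + 6.89/0.00628 + 9.62/0.887 = 1108 d.
q = Δh / Σ(b_i/K_i) = 13.1 / 1108 = 0.01182 m/day.
In each layer the seepage velocity is v_i = q/n_i, so the layer transit time is t_i = b_i·n_i / q:
  layer 1 (clean gravel): t_1 = 9.85 × 0.22 / 0.01182 = 183.3 d
  layer 2 (silt): t_2 = 6.89 × 0.09 / 0.01182 = 52.45 d
  layer 3 (fine sand): t_3 = 9.62 × 0.29 / 0.01182 = 236.0 d
Total t = Σ t_i = 471.7 days.

472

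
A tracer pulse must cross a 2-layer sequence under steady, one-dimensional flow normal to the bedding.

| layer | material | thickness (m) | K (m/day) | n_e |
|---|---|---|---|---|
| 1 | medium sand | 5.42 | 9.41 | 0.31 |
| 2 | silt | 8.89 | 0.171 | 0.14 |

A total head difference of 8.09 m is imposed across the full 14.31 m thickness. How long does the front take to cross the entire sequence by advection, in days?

19.0

With flow normal to the layers, continuity requires the same specific discharge q through every layer.
Σ(b_i/K_i) = 5.42/9.41 + 8.89/0.171 = 52.56 d.
q = Δh / Σ(b_i/K_i) = 8.09 / 52.56 = 0.1539 m/day.
In each layer the seepage velocity is v_i = q/n_i, so the layer transit time is t_i = b_i·n_i / q:
  layer 1 (medium sand): t_1 = 5.42 × 0.31 / 0.1539 = 10.92 d
  layer 2 (silt): t_2 = 8.89 × 0.14 / 0.1539 = 8.087 d
Total t = Σ t_i = 19.00 days.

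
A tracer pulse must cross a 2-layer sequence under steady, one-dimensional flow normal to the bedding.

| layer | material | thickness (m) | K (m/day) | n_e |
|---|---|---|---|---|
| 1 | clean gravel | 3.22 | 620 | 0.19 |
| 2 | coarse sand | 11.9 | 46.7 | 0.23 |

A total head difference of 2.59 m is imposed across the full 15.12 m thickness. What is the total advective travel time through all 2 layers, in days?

With flow normal to the layers, continuity requires the same specific discharge q through every layer.
Σ(b_i/K_i) = 3.22/620 + 11.9/46.7 = 0.2600 d.
q = Δh / Σ(b_i/K_i) = 2.59 / 0.2600 = 9.961 m/day.
In each layer the seepage velocity is v_i = q/n_i, so the layer transit time is t_i = b_i·n_i / q:
  layer 1 (clean gravel): t_1 = 3.22 × 0.19 / 9.961 = 0.06142 d
  layer 2 (coarse sand): t_2 = 11.9 × 0.23 / 9.961 = 0.2748 d
Total t = Σ t_i = 0.3362 days.

0.336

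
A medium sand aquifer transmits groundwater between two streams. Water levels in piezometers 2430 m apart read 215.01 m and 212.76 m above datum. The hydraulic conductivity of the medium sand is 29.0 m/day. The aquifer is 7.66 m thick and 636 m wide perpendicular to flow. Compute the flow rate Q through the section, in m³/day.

131

Cross-sectional area A = 636 × 7.66 = 4872 m².
Hydraulic gradient i = (215.01 − 212.76) / 2430 = 2.25 / 2430 = 0.0009259.
Darcy's law: Q = K · A · i = 29.00 × 4872 × 0.0009259 = 130.8 m³/day.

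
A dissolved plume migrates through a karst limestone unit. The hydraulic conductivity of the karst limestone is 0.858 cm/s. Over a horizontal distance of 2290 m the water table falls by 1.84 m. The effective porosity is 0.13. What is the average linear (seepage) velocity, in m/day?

4.58

Convert K: 0.858 cm/s × 864 = 741.3 m/day.
Hydraulic gradient i = Δh / L = 1.84 / 2290 = 0.0008035.
Darcy flux q = K · i = 741.3 × 0.0008035 = 0.5956 m/day.
Seepage velocity v = q / n_e = 0.5956 / 0.13 = 4.582 m/day.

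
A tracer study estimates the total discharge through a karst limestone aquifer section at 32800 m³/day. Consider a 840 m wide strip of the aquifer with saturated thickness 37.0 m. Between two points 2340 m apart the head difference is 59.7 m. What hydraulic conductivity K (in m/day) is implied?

41.4

Cross-sectional area A = 840 × 37.0 = 31080 m².
Hydraulic gradient i = Δh / L = 59.7 / 2340 = 0.02551.
From Q = K·A·i, K = Q / (A·i) = 32800 / (31080 × 0.02551) = 41.37 m/day.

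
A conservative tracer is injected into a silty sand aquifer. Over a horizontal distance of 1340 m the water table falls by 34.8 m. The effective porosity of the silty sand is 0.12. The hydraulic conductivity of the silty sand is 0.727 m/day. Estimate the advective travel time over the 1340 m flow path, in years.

23.3

Hydraulic gradient i = Δh / L = 34.8 / 1340 = 0.02597.
Darcy flux q = K · i = 0.7270 × 0.02597 = 0.01888 m/day.
Seepage velocity v = q / n_e = 0.01888 / 0.12 = 0.1573 m/day.
Travel time t = L / v = 1340 / 0.1573 = 8517 days = 23.32 years.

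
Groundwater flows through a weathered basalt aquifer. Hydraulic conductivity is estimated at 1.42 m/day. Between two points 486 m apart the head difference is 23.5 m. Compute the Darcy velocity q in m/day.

Hydraulic gradient i = Δh / L = 23.5 / 486 = 0.04835.
Specific discharge q = K · i = 1.420 × 0.04835 = 0.06866 m/day.

0.0687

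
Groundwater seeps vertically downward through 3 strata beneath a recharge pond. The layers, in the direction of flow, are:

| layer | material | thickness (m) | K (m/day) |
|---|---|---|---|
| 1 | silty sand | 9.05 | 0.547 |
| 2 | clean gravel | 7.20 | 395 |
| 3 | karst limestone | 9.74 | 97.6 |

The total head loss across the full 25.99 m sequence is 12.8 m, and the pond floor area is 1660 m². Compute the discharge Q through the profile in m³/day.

1280

Flow is perpendicular to layering, so the layers act in series and the equivalent K is the thickness-weighted harmonic mean.
Total thickness L = 9.05 + 7.20 + 9.74 = 25.99 m.
Σ(b_i/K_i) = 9.05/0.547 + 7.20/395 + 9.74/97.6 = 16.66 d.
K_eq = L / Σ(b_i/K_i) = 25.99 / 16.66 = 1.560 m/day.
Q = K_eq · A · (Δh/L) = 1.560 × 1660 × (12.8/25.99) = 1275 m³/day.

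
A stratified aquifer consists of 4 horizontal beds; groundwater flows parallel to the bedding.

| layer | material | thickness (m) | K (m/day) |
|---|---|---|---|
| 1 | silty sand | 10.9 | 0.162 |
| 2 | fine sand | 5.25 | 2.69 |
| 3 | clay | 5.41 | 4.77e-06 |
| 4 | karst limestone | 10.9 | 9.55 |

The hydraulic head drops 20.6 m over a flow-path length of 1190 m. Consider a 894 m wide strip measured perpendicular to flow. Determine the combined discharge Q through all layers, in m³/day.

1860

Flow is parallel to layering, so each bed carries its own Darcy discharge and the transmissivities add.
Σ(K_i·b_i) = 0.162×10.9 + 2.69×5.25 + 4.77e-06×5.41 + 9.55×10.9 = 120.0 m²/day.
Hydraulic gradient i = Δh / L = 20.6 / 1190 = 0.01731.
Q = Σ(K_i·b_i) · W · i = 120.0 × 894 × 0.01731 = 1857 m³/day.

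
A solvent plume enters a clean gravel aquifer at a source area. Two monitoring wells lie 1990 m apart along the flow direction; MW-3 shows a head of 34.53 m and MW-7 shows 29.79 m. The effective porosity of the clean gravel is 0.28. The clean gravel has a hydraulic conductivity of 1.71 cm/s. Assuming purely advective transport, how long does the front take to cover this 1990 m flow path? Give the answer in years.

Convert K: 1.71 cm/s × 864 = 1477 m/day.
Hydraulic gradient i = (34.53 − 29.79) / 1990 = 4.74 / 1990 = 0.002382.
Darcy flux q = K · i = 1477 × 0.002382 = 3.519 m/day.
Seepage velocity v = q / n_e = 3.519 / 0.28 = 12.57 m/day.
Travel time t = L / v = 1990 / 12.57 = 158.3 days = 0.4335 years.

0.433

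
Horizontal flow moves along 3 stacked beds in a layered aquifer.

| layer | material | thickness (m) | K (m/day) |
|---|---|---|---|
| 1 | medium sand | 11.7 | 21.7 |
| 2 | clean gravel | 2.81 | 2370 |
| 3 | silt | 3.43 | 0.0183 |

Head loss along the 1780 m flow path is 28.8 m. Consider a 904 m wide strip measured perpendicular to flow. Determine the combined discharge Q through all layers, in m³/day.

Flow is parallel to layering, so each bed carries its own Darcy discharge and the transmissivities add.
Σ(K_i·b_i) = 21.7×11.7 + 2370×2.81 + 0.0183×3.43 = 6914 m²/day.
Hydraulic gradient i = Δh / L = 28.8 / 1780 = 0.01618.
Q = Σ(K_i·b_i) · W · i = 6914 × 904 × 0.01618 = 1.011e+05 m³/day.

101000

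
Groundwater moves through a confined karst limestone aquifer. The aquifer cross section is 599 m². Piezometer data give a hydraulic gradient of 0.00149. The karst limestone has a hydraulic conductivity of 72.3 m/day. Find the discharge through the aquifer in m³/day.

Hydraulic gradient i = 0.00149.
Darcy's law: Q = K · A · i = 72.30 × 599.0 × 0.001490 = 64.53 m³/day.

64.5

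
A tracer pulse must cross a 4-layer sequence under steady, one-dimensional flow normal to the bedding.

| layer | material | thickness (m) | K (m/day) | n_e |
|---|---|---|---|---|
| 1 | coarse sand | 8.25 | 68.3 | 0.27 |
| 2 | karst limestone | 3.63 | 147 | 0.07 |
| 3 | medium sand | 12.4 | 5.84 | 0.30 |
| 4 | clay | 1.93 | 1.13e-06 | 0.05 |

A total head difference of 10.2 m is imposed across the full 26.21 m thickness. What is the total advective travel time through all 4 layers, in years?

With flow normal to the layers, continuity requires the same specific discharge q through every layer.
Σ(b_i/K_i) = 8.25/68.3 + 3.63/147 + 12.4/5.84 + 1.93/1.13e-06 = 1.708e+06 d.
q = Δh / Σ(b_i/K_i) = 10.2 / 1.708e+06 = 5.972e-06 m/day.
In each layer the seepage velocity is v_i = q/n_i, so the layer transit time is t_i = b_i·n_i / q:
  layer 1 (coarse sand): t_1 = 8.25 × 0.27 / 5.972e-06 = 3.730e+05 d
  layer 2 (karst limestone): t_2 = 3.63 × 0.07 / 5.972e-06 = 42548 d
  layer 3 (medium sand): t_3 = 12.4 × 0.30 / 5.972e-06 = 6.229e+05 d
  layer 4 (clay): t_4 = 1.93 × 0.05 / 5.972e-06 = 16159 d
Total t = Σ t_i = 1.055e+06 days = 2887 years.

2890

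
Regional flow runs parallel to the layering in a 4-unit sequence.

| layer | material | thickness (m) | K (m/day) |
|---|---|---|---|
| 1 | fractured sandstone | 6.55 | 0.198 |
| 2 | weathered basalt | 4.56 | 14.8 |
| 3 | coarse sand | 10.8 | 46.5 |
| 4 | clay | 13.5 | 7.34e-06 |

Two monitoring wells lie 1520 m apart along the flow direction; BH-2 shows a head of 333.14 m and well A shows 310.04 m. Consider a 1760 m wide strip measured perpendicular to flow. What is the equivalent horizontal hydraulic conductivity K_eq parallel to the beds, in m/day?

16.1

Flow is parallel to layering, so each bed carries its own Darcy discharge and the transmissivities add.
Σ(K_i·b_i) = 0.198×6.55 + 14.8×4.56 + 46.5×10.8 + 7.34e-06×13.5 = 571.0 m²/day.
Total thickness b = 35.41 m, so K_eq = Σ(K_i·b_i)/b = 16.12 m/day.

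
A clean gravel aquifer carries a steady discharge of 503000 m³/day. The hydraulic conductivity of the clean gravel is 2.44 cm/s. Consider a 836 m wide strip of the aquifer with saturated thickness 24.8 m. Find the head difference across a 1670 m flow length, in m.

Convert K: 2.44 cm/s × 864 = 2108 m/day.
Cross-sectional area A = 836 × 24.8 = 20733 m².
From Q = K·A·i, i = Q / (K·A) = 503000 / (2108 × 20733) = 0.01151.
Head loss Δh = i · L = 0.01151 × 1670 = 19.22 m.

19.2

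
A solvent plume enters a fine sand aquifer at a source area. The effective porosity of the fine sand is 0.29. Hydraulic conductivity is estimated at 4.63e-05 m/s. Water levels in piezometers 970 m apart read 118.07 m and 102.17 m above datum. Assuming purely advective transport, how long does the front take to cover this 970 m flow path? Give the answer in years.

Convert K: 4.63e-05 m/s × 86400 = 4.000 m/day.
Hydraulic gradient i = (118.07 − 102.17) / 970 = 15.9 / 970 = 0.01639.
Darcy flux q = K · i = 4.000 × 0.01639 = 0.06557 m/day.
Seepage velocity v = q / n_e = 0.06557 / 0.29 = 0.2261 m/day.
Travel time t = L / v = 970 / 0.2261 = 4290 days = 11.75 years.

11.7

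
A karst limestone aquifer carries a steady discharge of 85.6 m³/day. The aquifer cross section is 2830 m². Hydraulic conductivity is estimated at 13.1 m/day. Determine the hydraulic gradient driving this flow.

From Q = K·A·i, i = Q / (K·A) = 85.6 / (13.10 × 2830) = 0.002309.

0.00231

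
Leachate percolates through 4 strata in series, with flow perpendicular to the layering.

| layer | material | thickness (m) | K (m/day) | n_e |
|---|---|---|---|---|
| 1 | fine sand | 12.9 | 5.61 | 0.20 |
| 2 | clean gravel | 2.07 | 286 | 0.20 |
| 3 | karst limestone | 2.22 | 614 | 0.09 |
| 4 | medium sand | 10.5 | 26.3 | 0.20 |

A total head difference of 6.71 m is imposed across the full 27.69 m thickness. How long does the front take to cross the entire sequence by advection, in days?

With flow normal to the layers, continuity requires the same specific discharge q through every layer.
Σ(b_i/K_i) = 12.9/5.61 + 2.07/286 + 2.22/614 + 10.5/26.3 = 2.710 d.
q = Δh / Σ(b_i/K_i) = 6.71 / 2.710 = 2.476 m/day.
In each layer the seepage velocity is v_i = q/n_i, so the layer transit time is t_i = b_i·n_i / q:
  layer 1 (fine sand): t_1 = 12.9 × 0.20 / 2.476 = 1.042 d
  layer 2 (clean gravel): t_2 = 2.07 × 0.20 / 2.476 = 0.1672 d
  layer 3 (karst limestone): t_3 = 2.22 × 0.09 / 2.476 = 0.08068 d
  layer 4 (medium sand): t_4 = 10.5 × 0.20 / 2.476 = 0.8480 d
Total t = Σ t_i = 2.138 days.

2.14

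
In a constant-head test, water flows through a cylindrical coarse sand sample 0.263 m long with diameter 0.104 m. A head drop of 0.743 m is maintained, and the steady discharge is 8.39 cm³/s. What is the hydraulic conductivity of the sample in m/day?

Cross-sectional area A = π·(d/2)² = π × (0.104/2)² = 0.008495 m².
Convert discharge: 8.39 cm³/s = 8.390e-06 m³/s.
Darcy's law rearranged: K = Q·L / (A·Δh) = 8.390e-06 × 0.263 / (0.008495 × 0.743) = 0.0003496 m/s = 30.21 m/day.

30.2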